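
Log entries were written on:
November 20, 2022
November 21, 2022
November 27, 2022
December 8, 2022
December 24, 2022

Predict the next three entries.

Intervals are 1, 6, 11, 16 days — an arithmetic progression with common difference 5.
Next gap: 21 days. December 24, 2022 + 21 days = January 14, 2023.
Next gap: 26 days. January 14, 2023 + 26 days = February 9, 2023.
Next gap: 31 days. February 9, 2023 + 31 days = March 12, 2023.

January 14, 2023; February 9, 2023; March 12, 2023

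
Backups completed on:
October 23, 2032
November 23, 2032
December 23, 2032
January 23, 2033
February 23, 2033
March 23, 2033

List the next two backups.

The day-of-month is always 23 (31, 30, 31, 31, 28 days between events).
So this recurs on the 23rd of each month.
Next: April 2033 → April 23, 2033.
Next: May 2033 → May 23, 2033.

April 23, 2033; May 23, 2033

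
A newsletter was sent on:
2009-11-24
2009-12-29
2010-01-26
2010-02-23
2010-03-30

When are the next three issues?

These are Tuesdays with 35, 28, 28, 35-day gaps.
Each is the final Tuesday of its month — 2009-12-29 is past the 28th, so '4th Tuesday' doesn't fit.
April 2010 ends with Tuesday 2010-04-27.
Last Tuesday of May 2010: 2010-05-25.
Last Tuesday of June 2010: 2010-06-29.

2010-04-27, 2010-05-25, 2010-06-29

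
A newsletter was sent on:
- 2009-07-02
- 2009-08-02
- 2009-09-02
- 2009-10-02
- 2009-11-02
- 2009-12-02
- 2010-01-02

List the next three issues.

2010-02-02, 2010-03-02, 2010-04-02

Each date is the 2nd; the gaps (31, 31, 30, 31, 30, 31) track the month lengths.
The rule is the 2nd of each month.
Next: February 2010 → 2010-02-02.
March 2010: 2010-03-02.
Next: April 2010 → 2010-04-02.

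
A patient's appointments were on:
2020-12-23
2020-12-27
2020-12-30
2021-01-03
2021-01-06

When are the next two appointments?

2021-01-10, 2021-01-13

The gap pattern 4, 3, 4, 3 repeats every 2 events.
These are the Wednesdays and Sundays of each week.
Next Sunday: 2021-01-10.
The following Wednesday is 2021-01-13.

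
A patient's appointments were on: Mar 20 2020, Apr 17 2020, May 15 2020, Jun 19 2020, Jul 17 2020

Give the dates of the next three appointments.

Aug 21 2020, Sep 18 2020, Oct 16 2020

All dates are Fridays, 28, 28, 35, 28 days apart.
Specifically, the 3rd Friday of each month.
3rd Friday of August 2020: Aug 21 2020.
3rd Friday of September 2020: Sep 18 2020.
3rd Friday of October 2020: Oct 16 2020.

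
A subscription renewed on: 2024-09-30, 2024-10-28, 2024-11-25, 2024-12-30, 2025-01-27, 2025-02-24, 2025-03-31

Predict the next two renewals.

2025-04-28, 2025-05-26

Every date is a Monday; gaps 28, 28, 35, 28, 28, 35 days.
Each is the last Monday of its month (at least one falls on the 29th or later, ruling out '4th Monday').
April 2025 ends with Monday 2025-04-28.
Last Monday of May 2025: 2025-05-26.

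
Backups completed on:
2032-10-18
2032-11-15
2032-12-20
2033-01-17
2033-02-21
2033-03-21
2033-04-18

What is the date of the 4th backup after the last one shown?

2033-08-15

These are Mondays at 28- or 35-day spacing (28, 35, 28, 35, 28, 28).
The pattern: 3rd Monday of the month.
3rd Monday of May 2033: 2033-05-16.
3rd Monday of June 2033: 2033-06-20.
3rd Monday of July 2033: 2033-07-18.
August 2033 — 3rd Monday is 2033-08-15.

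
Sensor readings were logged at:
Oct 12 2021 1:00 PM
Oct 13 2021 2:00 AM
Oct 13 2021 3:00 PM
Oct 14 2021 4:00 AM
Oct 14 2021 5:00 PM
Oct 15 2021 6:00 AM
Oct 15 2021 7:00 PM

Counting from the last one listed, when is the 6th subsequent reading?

Gaps: 13, 13, 13, 13, 13, 13 hours — each event is 13 hours after the previous one.
Oct 15 2021 7:00 PM + 13 h = Oct 16 2021 8:00 AM.
Oct 16 2021 8:00 AM + 13 h = Oct 16 2021 9:00 PM.
Oct 16 2021 9:00 PM + 13 h = Oct 17 2021 10:00 AM.
Oct 17 2021 10:00 AM + 13 h = Oct 17 2021 11:00 PM.
Oct 17 2021 11:00 PM + 13 h = Oct 18 2021 12:00 PM.
Oct 18 2021 12:00 PM + 13 h = Oct 19 2021 1:00 AM.

Oct 19 2021 1:00 AM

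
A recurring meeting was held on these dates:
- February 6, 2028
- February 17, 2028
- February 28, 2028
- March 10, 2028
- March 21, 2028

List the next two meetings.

Every event comes 11 days after the last (11, 11, 11, 11).
March 21, 2028 + 11 days = April 1, 2028.
April 1, 2028 + 11 days = April 12, 2028.

April 1, 2028; April 12, 2028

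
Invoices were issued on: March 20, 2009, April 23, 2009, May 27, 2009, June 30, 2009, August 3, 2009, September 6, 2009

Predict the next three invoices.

The spacing is 34, 34, 34, 34, 34 days — always 34 days.
September 6, 2009 + 34 days = October 10, 2009.
October 10, 2009 + 34 days = November 13, 2009.
November 13, 2009 + 34 days = December 17, 2009.

October 10, 2009; November 13, 2009; December 17, 2009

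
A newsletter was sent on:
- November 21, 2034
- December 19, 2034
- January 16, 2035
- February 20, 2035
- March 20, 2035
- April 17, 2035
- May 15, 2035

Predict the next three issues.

All dates are Tuesdays, 28, 28, 35, 28, 28, 28 days apart.
Specifically, the 3rd Tuesday of each month.
3rd Tuesday of June 2035: June 19, 2035.
July 2035 — 3rd Tuesday is July 17, 2035.
3rd Tuesday of August 2035: August 21, 2035.

June 19, 2035; July 17, 2035; August 21, 2035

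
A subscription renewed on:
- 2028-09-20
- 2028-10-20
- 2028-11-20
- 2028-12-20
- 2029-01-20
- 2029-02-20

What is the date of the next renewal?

2029-03-20

The day-of-month is always 20 (30, 31, 30, 31, 31 days between events).
So this recurs on the 20th of each month.
Next: March 2029 → 2029-03-20.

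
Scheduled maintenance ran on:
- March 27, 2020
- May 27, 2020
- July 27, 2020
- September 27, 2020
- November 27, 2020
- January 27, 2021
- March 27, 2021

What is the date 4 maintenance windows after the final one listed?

November 27, 2021

Each date is the 27th; the gaps (61, 61, 62, 61, 61, 59) track the month lengths.
The rule is the 27th of every 2 months.
Next: May 2021 → May 27, 2021.
July 2021: July 27, 2021.
September 2021: September 27, 2021.
November 2021: November 27, 2021.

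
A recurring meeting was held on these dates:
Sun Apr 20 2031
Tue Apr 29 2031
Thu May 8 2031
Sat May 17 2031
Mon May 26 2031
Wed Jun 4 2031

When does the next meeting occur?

Fri Jun 13 2031

Gaps between consecutive events: 9, 9, 9, 9, 9 days — a constant 9-day interval.
Wed Jun 4 2031 + 9 days = Fri Jun 13 2031.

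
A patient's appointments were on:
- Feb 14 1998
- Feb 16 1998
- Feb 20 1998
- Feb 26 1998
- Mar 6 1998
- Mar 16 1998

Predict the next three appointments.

The spacing grows by 2 each time: 2, 4, 6, 8, 10 days.
Next gap: 12 days. Mar 16 1998 + 12 days = Mar 28 1998.
Next gap: 14 days. Mar 28 1998 + 14 days = Apr 11 1998.
Next gap: 16 days. Apr 11 1998 + 16 days = Apr 27 1998.

Mar 28 1998, Apr 11 1998, Apr 27 1998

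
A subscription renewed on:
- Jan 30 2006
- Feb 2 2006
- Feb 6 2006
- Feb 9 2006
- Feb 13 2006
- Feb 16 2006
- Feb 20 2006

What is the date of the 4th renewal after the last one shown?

The gap pattern 3, 4, 3, 4, 3, 4 repeats every 2 events.
These are the Mondays and Thursdays of each week.
The following Thursday is Feb 23 2006.
The following Monday is Feb 27 2006.
Next Thursday: Mar 2 2006.
Next Monday: Mar 6 2006.

Mar 6 2006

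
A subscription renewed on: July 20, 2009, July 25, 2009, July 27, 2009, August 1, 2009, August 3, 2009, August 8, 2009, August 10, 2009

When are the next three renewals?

Every event lands on a Monday or Saturday (gaps cycle 5, 2, 5, 2, 5, 2).
So the schedule is: every Monday and Saturday.
The following Saturday is August 15, 2009.
The following Monday is August 17, 2009.
Next Saturday: August 22, 2009.

August 15, 2009; August 17, 2009; August 22, 2009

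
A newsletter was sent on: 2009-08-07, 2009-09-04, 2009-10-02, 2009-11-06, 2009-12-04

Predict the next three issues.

2010-01-01, 2010-02-05, 2010-03-05

All dates are Fridays, 28, 28, 35, 28 days apart.
Specifically, the 1st Friday of each month.
1st Friday of January 2010: 2010-01-01.
February 2010 — 1st Friday is 2010-02-05.
March 2010 — 1st Friday is 2010-03-05.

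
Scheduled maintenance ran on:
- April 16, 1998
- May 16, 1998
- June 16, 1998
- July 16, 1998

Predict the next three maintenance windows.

Gaps: 30, 31, 30 days — not constant. Every event is on the 16th of the month.
Pattern: the 16th of each month.
Next: August 1998 → August 16, 1998.
September 1998: September 16, 1998.
Next: October 1998 → October 16, 1998.

August 16, 1998; September 16, 1998; October 16, 1998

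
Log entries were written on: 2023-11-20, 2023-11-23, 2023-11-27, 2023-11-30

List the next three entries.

2023-12-04, 2023-12-07, 2023-12-11

The gap pattern 3, 4, 3 repeats every 2 events.
These are the Mondays and Thursdays of each week.
Next Monday: 2023-12-04.
The following Thursday is 2023-12-07.
Next Monday: 2023-12-11.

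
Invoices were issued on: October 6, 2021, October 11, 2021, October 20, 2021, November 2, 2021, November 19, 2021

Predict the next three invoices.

December 10, 2021; January 4, 2022; February 2, 2022

Intervals are 5, 9, 13, 17 days — an arithmetic progression with common difference 4.
Next gap: 21 days. November 19, 2021 + 21 days = December 10, 2021.
Next gap: 25 days. December 10, 2021 + 25 days = January 4, 2022.
Next gap: 29 days. January 4, 2022 + 29 days = February 2, 2022.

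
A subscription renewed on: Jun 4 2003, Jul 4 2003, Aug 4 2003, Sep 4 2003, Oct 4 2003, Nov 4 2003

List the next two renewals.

Gaps: 30, 31, 31, 30, 31 days — not constant. Every event is on the 4th of the month.
Pattern: the 4th of each month.
December 2003: Dec 4 2003.
Next: January 2004 → Jan 4 2004.

Dec 4 2003, Jan 4 2004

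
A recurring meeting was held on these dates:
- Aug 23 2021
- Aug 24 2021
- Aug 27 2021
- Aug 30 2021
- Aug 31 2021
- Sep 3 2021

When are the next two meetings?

Every event lands on a Monday or Tuesday or Friday (gaps cycle 1, 3, 3, 1, 3).
So the schedule is: every Monday, Tuesday and Friday.
Next Monday: Sep 6 2021.
Next Tuesday: Sep 7 2021.

Sep 6 2021, Sep 7 2021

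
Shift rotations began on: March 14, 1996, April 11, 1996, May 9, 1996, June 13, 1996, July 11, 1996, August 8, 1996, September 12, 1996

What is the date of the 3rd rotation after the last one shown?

These are Thursdays at 28- or 35-day spacing (28, 28, 35, 28, 28, 35).
The pattern: 2nd Thursday of the month.
October 1996 — 2nd Thursday is October 10, 1996.
2nd Thursday of November 1996: November 14, 1996.
December 1996 — 2nd Thursday is December 12, 1996.

December 12, 1996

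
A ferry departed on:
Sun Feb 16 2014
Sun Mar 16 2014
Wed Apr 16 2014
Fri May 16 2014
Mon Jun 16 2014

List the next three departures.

Wed Jul 16 2014, Sat Aug 16 2014, Tue Sep 16 2014

The day-of-month is always 16 (28, 31, 30, 31 days between events).
So this recurs on the 16th of each month.
Next: July 2014 → Wed Jul 16 2014.
Next: August 2014 → Sat Aug 16 2014.
Next: September 2014 → Tue Sep 16 2014.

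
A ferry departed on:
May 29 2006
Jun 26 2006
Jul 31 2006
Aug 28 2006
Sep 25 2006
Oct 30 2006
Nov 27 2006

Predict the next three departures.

These are Mondays with 28, 35, 28, 28, 35, 28-day gaps.
Each is the final Monday of its month — May 29 2006 is past the 28th, so '4th Monday' doesn't fit.
December 2006 ends with Monday Dec 25 2006.
Last Monday of January 2007: Jan 29 2007.
February 2007 ends with Monday Feb 26 2007.

Dec 25 2006, Jan 29 2007, Feb 26 2007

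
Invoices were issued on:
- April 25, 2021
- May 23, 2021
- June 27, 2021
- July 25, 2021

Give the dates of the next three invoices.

All dates are Sundays, 28, 35, 28 days apart.
Specifically, the 4th Sunday of each month.
4th Sunday of August 2021: August 22, 2021.
September 2021 — 4th Sunday is September 26, 2021.
4th Sunday of October 2021: October 24, 2021.

August 22, 2021; September 26, 2021; October 24, 2021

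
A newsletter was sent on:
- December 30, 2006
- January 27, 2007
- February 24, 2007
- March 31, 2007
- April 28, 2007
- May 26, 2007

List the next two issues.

June 30, 2007; July 28, 2007

All Saturdays; the gaps (28, 28, 35, 28, 28) vary with month length.
This is the last Saturday of each month.
June 2007 ends with Saturday June 30, 2007.
Last Saturday of July 2007: July 28, 2007.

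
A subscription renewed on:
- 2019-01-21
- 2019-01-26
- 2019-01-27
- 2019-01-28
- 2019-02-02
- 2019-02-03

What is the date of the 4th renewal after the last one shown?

2019-02-11

Every event lands on a Monday or Saturday or Sunday (gaps cycle 5, 1, 1, 5, 1).
So the schedule is: every Monday, Saturday and Sunday.
The following Monday is 2019-02-04.
The following Saturday is 2019-02-09.
Next Sunday: 2019-02-10.
Next Monday: 2019-02-11.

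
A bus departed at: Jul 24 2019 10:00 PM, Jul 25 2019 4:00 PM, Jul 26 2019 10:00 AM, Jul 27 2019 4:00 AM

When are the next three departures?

Jul 27 2019 10:00 PM, Jul 28 2019 4:00 PM, Jul 29 2019 10:00 AM

Gaps: 18, 18, 18 hours — each event is 18 hours after the previous one.
Jul 27 2019 4:00 AM + 18 h = Jul 27 2019 10:00 PM.
Jul 27 2019 10:00 PM + 18 h = Jul 28 2019 4:00 PM.
Jul 28 2019 4:00 PM + 18 h = Jul 29 2019 10:00 AM.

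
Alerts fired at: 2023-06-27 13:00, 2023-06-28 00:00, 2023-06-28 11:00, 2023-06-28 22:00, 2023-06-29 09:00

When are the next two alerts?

2023-06-29 20:00, 2023-06-30 07:00

Spacing: 11, 11, 11, 11 h — constant 11 h.
2023-06-29 09:00 + 11 h = 2023-06-29 20:00.
2023-06-29 20:00 + 11 h = 2023-06-30 07:00.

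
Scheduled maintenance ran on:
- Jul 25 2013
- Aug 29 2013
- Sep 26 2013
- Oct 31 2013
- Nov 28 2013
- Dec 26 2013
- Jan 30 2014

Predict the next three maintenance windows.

Every date is a Thursday; gaps 35, 28, 35, 28, 28, 35 days.
Each is the last Thursday of its month (at least one falls on the 29th or later, ruling out '4th Thursday').
Last Thursday of February 2014: Feb 27 2014.
Last Thursday of March 2014: Mar 27 2014.
April 2014 ends with Thursday Apr 24 2014.

Feb 27 2014, Mar 27 2014, Apr 24 2014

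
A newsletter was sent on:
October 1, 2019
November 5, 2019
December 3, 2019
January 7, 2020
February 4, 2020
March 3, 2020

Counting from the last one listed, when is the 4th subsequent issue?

All dates are Tuesdays, 35, 28, 35, 28, 28 days apart.
Specifically, the 1st Tuesday of each month.
1st Tuesday of April 2020: April 7, 2020.
May 2020 — 1st Tuesday is May 5, 2020.
June 2020 — 1st Tuesday is June 2, 2020.
1st Tuesday of July 2020: July 7, 2020.

July 7, 2020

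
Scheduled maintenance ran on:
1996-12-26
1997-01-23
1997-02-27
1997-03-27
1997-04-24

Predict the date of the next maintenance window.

1997-05-22

Gaps: 28, 35, 28, 28 days — a mix of 28 and 35. Every date is a Thursday.
Each is the 4th Thursday of its month.
4th Thursday of May 1997: 1997-05-22.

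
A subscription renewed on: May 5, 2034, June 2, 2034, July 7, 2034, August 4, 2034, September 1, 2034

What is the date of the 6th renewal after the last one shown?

These are Fridays at 28- or 35-day spacing (28, 35, 28, 28).
The pattern: 1st Friday of the month.
October 2034 — 1st Friday is October 6, 2034.
November 2034 — 1st Friday is November 3, 2034.
1st Friday of December 2034: December 1, 2034.
January 2035 — 1st Friday is January 5, 2035.
1st Friday of February 2035: February 2, 2035.
March 2035 — 1st Friday is March 2, 2035.

March 2, 2035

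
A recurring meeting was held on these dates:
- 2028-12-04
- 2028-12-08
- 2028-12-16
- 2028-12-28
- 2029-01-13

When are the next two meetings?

2029-02-02, 2029-02-26

Intervals are 4, 8, 12, 16 days — an arithmetic progression with common difference 4.
Next gap: 20 days. 2029-01-13 + 20 days = 2029-02-02.
Next gap: 24 days. 2029-02-02 + 24 days = 2029-02-26.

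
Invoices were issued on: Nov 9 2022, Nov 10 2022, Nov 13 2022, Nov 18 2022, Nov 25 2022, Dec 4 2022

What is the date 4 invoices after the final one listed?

The spacing grows by 2 each time: 1, 3, 5, 7, 9 days.
Next gap: 11 days. Dec 4 2022 + 11 days = Dec 15 2022.
Next gap: 13 days. Dec 15 2022 + 13 days = Dec 28 2022.
Next gap: 15 days. Dec 28 2022 + 15 days = Jan 12 2023.
Next gap: 17 days. Jan 12 2023 + 17 days = Jan 29 2023.

Jan 29 2023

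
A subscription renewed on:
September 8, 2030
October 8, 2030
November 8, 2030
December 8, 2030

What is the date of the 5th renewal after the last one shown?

Each date is the 8th; the gaps (30, 31, 30) track the month lengths.
The rule is the 8th of each month.
January 2031: January 8, 2031.
February 2031: February 8, 2031.
March 2031: March 8, 2031.
Next: April 2031 → April 8, 2031.
Next: May 2031 → May 8, 2031.

May 8, 2031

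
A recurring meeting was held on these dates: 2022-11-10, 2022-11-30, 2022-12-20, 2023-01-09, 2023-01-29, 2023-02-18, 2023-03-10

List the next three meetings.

Gaps between consecutive events: 20, 20, 20, 20, 20, 20 days — a constant 20-day interval.
2023-03-10 + 20 days = 2023-03-30.
2023-03-30 + 20 days = 2023-04-19.
2023-04-19 + 20 days = 2023-05-09.

2023-03-30, 2023-04-19, 2023-05-09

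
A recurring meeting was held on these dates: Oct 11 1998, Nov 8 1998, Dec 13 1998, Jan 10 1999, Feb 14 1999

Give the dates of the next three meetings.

Mar 14 1999, Apr 11 1999, May 9 1999

All dates are Sundays, 28, 35, 28, 35 days apart.
Specifically, the 2nd Sunday of each month.
2nd Sunday of March 1999: Mar 14 1999.
2nd Sunday of April 1999: Apr 11 1999.
2nd Sunday of May 1999: May 9 1999.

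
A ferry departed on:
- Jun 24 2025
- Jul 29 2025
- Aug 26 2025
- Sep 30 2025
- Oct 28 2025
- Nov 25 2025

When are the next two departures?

Dec 30 2025, Jan 27 2026

All Tuesdays; the gaps (35, 28, 35, 28, 28) vary with month length.
This is the last Tuesday of each month.
Last Tuesday of December 2025: Dec 30 2025.
Last Tuesday of January 2026: Jan 27 2026.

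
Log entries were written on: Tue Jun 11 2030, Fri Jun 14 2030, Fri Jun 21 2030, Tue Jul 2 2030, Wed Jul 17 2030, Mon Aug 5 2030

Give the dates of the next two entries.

Wed Aug 28 2030, Tue Sep 24 2030

Intervals are 3, 7, 11, 15, 19 days — an arithmetic progression with common difference 4.
Next gap: 23 days. Mon Aug 5 2030 + 23 days = Wed Aug 28 2030.
Next gap: 27 days. Wed Aug 28 2030 + 27 days = Tue Sep 24 2030.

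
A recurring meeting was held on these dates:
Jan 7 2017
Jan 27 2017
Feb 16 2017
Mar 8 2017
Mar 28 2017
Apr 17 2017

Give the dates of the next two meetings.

May 7 2017, May 27 2017

Gaps between consecutive events: 20, 20, 20, 20, 20 days — a constant 20-day interval.
Apr 17 2017 + 20 days = May 7 2017.
May 7 2017 + 20 days = May 27 2017.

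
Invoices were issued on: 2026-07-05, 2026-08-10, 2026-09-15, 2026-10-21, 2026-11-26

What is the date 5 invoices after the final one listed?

2027-05-25

Gaps between consecutive events: 36, 36, 36, 36 days — a constant 36-day interval.
2026-11-26 + 36 days = 2027-01-01.
2027-01-01 + 36 days = 2027-02-06.
2027-02-06 + 36 days = 2027-03-14.
2027-03-14 + 36 days = 2027-04-19.
2027-04-19 + 36 days = 2027-05-25.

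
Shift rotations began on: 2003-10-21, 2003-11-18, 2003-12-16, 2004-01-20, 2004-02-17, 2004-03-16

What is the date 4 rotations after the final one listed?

2004-07-20

These are Tuesdays at 28- or 35-day spacing (28, 28, 35, 28, 28).
The pattern: 3rd Tuesday of the month.
April 2004 — 3rd Tuesday is 2004-04-20.
3rd Tuesday of May 2004: 2004-05-18.
3rd Tuesday of June 2004: 2004-06-15.
3rd Tuesday of July 2004: 2004-07-20.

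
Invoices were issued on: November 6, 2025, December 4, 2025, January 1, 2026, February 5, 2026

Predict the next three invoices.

Gaps: 28, 28, 35 days — a mix of 28 and 35. Every date is a Thursday.
Each is the 1st Thursday of its month.
1st Thursday of March 2026: March 5, 2026.
1st Thursday of April 2026: April 2, 2026.
May 2026 — 1st Thursday is May 7, 2026.

March 5, 2026; April 2, 2026; May 7, 2026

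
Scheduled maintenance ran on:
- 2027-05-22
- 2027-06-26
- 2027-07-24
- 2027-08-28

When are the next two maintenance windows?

2027-09-25, 2027-10-23

All dates are Saturdays, 35, 28, 35 days apart.
Specifically, the 4th Saturday of each month.
4th Saturday of September 2027: 2027-09-25.
October 2027 — 4th Saturday is 2027-10-23.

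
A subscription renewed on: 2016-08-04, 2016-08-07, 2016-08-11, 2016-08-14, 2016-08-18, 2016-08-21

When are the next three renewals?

2016-08-25, 2016-08-28, 2016-09-01

Gaps: 3, 4, 3, 4, 3 days — not constant, but cyclic with period 2.
The events fall on every Thursday and Sunday.
The following Thursday is 2016-08-25.
The following Sunday is 2016-08-28.
Next Thursday: 2016-09-01.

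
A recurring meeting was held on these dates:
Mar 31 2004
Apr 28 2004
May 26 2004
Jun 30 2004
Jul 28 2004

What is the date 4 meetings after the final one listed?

Nov 24 2004

These are Wednesdays with 28, 28, 35, 28-day gaps.
Each is the final Wednesday of its month — Mar 31 2004 is past the 28th, so '4th Wednesday' doesn't fit.
Last Wednesday of August 2004: Aug 25 2004.
Last Wednesday of September 2004: Sep 29 2004.
October 2004 ends with Wednesday Oct 27 2004.
November 2004 ends with Wednesday Nov 24 2004.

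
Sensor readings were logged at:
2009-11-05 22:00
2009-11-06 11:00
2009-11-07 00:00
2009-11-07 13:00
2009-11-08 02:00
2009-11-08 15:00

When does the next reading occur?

The interval is a steady 13 hours (13, 13, 13, 13, 13).
2009-11-08 15:00 + 13 h = 2009-11-09 04:00.

2009-11-09 04:00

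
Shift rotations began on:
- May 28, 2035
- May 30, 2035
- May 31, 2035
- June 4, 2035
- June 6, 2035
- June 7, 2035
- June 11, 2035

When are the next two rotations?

June 13, 2035; June 14, 2035

Every event lands on a Monday or Wednesday or Thursday (gaps cycle 2, 1, 4, 2, 1, 4).
So the schedule is: every Monday, Wednesday and Thursday.
Next Wednesday: June 13, 2035.
The following Thursday is June 14, 2035.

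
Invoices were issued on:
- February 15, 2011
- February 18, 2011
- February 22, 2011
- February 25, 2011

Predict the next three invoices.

March 1, 2011; March 4, 2011; March 8, 2011

Gaps: 3, 4, 3 days — not constant, but cyclic with period 2.
The events fall on every Tuesday and Friday.
Next Tuesday: March 1, 2011.
Next Friday: March 4, 2011.
The following Tuesday is March 8, 2011.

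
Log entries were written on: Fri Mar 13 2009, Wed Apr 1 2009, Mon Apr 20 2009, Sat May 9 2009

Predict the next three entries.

Thu May 28 2009, Tue Jun 16 2009, Sun Jul 5 2009

Gaps between consecutive events: 19, 19, 19 days — a constant 19-day interval.
Sat May 9 2009 + 19 days = Thu May 28 2009.
Thu May 28 2009 + 19 days = Tue Jun 16 2009.
Tue Jun 16 2009 + 19 days = Sun Jul 5 2009.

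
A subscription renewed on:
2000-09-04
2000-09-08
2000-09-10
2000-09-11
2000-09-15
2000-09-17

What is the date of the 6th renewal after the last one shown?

Every event lands on a Monday or Friday or Sunday (gaps cycle 4, 2, 1, 4, 2).
So the schedule is: every Monday, Friday and Sunday.
Next Monday: 2000-09-18.
Next Friday: 2000-09-22.
Next Sunday: 2000-09-24.
Next Monday: 2000-09-25.
The following Friday is 2000-09-29.
The following Sunday is 2000-10-01.

2000-10-01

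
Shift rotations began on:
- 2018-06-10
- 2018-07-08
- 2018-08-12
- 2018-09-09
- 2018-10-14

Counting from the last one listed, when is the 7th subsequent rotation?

All dates are Sundays, 28, 35, 28, 35 days apart.
Specifically, the 2nd Sunday of each month.
2nd Sunday of November 2018: 2018-11-11.
2nd Sunday of December 2018: 2018-12-09.
2nd Sunday of January 2019: 2019-01-13.
2nd Sunday of February 2019: 2019-02-10.
2nd Sunday of March 2019: 2019-03-10.
April 2019 — 2nd Sunday is 2019-04-14.
2nd Sunday of May 2019: 2019-05-12.

2019-05-12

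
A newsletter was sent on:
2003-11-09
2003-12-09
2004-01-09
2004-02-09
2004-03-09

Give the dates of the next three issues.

2004-04-09, 2004-05-09, 2004-06-09

Gaps: 30, 31, 31, 29 days — not constant. Every event is on the 9th of the month.
Pattern: the 9th of each month.
April 2004: 2004-04-09.
May 2004: 2004-05-09.
June 2004: 2004-06-09.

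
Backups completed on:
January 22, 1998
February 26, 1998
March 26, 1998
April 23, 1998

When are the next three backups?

May 28, 1998; June 25, 1998; July 23, 1998

Gaps: 35, 28, 28 days — a mix of 28 and 35. Every date is a Thursday.
Each is the 4th Thursday of its month.
4th Thursday of May 1998: May 28, 1998.
4th Thursday of June 1998: June 25, 1998.
4th Thursday of July 1998: July 23, 1998.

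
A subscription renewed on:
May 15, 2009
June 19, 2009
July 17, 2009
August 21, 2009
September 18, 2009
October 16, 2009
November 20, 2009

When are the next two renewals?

All dates are Fridays, 35, 28, 35, 28, 28, 35 days apart.
Specifically, the 3rd Friday of each month.
December 2009 — 3rd Friday is December 18, 2009.
3rd Friday of January 2010: January 15, 2010.

December 18, 2009; January 15, 2010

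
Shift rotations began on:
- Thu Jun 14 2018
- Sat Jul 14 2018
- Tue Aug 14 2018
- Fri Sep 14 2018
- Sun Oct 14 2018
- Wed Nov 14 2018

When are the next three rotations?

Fri Dec 14 2018, Mon Jan 14 2019, Thu Feb 14 2019

Each date is the 14th; the gaps (30, 31, 31, 30, 31) track the month lengths.
The rule is the 14th of each month.
December 2018: Fri Dec 14 2018.
January 2019: Mon Jan 14 2019.
February 2019: Thu Feb 14 2019.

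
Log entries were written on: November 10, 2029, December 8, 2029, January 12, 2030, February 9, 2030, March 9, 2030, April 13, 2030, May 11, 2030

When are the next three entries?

Gaps: 28, 35, 28, 28, 35, 28 days — a mix of 28 and 35. Every date is a Saturday.
Each is the 2nd Saturday of its month.
2nd Saturday of June 2030: June 8, 2030.
July 2030 — 2nd Saturday is July 13, 2030.
August 2030 — 2nd Saturday is August 10, 2030.

June 8, 2030; July 13, 2030; August 10, 2030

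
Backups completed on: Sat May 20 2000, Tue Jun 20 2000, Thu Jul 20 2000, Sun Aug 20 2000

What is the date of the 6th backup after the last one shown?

Tue Feb 20 2001

Gaps: 31, 30, 31 days — not constant. Every event is on the 20th of the month.
Pattern: the 20th of each month.
Next: September 2000 → Wed Sep 20 2000.
October 2000: Fri Oct 20 2000.
November 2000: Mon Nov 20 2000.
Next: December 2000 → Wed Dec 20 2000.
January 2001: Sat Jan 20 2001.
Next: February 2001 → Tue Feb 20 2001.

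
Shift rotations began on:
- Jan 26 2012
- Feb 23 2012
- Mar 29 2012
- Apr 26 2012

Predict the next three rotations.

These are Thursdays with 28, 35, 28-day gaps.
Each is the final Thursday of its month — Mar 29 2012 is past the 28th, so '4th Thursday' doesn't fit.
Last Thursday of May 2012: May 31 2012.
Last Thursday of June 2012: Jun 28 2012.
Last Thursday of July 2012: Jul 26 2012.

May 31 2012, Jun 28 2012, Jul 26 2012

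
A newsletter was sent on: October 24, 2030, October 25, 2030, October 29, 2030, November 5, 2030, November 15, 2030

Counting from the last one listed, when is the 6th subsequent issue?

Gaps: 1, 4, 7, 10 days — each gap is 3 larger than the previous one.
Next gap: 13 days. November 15, 2030 + 13 days = November 28, 2030.
Next gap: 16 days. November 28, 2030 + 16 days = December 14, 2030.
Next gap: 19 days. December 14, 2030 + 19 days = January 2, 2031.
Next gap: 22 days. January 2, 2031 + 22 days = January 24, 2031.
Next gap: 25 days. January 24, 2031 + 25 days = February 18, 2031.
Next gap: 28 days. February 18, 2031 + 28 days = March 18, 2031.

March 18, 2031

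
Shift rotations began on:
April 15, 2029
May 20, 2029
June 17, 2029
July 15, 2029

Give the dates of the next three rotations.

All dates are Sundays, 35, 28, 28 days apart.
Specifically, the 3rd Sunday of each month.
August 2029 — 3rd Sunday is August 19, 2029.
3rd Sunday of September 2029: September 16, 2029.
October 2029 — 3rd Sunday is October 21, 2029.

August 19, 2029; September 16, 2029; October 21, 2029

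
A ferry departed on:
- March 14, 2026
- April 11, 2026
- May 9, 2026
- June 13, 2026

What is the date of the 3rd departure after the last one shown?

These are Saturdays at 28- or 35-day spacing (28, 28, 35).
The pattern: 2nd Saturday of the month.
July 2026 — 2nd Saturday is July 11, 2026.
2nd Saturday of August 2026: August 8, 2026.
2nd Saturday of September 2026: September 12, 2026.

September 12, 2026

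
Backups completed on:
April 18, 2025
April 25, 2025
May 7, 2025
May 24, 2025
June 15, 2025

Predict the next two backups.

July 12, 2025; August 13, 2025

Intervals are 7, 12, 17, 22 days — an arithmetic progression with common difference 5.
Next gap: 27 days. June 15, 2025 + 27 days = July 12, 2025.
Next gap: 32 days. July 12, 2025 + 32 days = August 13, 2025.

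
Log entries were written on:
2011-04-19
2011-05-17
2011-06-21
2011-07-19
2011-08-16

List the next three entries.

2011-09-20, 2011-10-18, 2011-11-15

Gaps: 28, 35, 28, 28 days — a mix of 28 and 35. Every date is a Tuesday.
Each is the 3rd Tuesday of its month.
3rd Tuesday of September 2011: 2011-09-20.
3rd Tuesday of October 2011: 2011-10-18.
3rd Tuesday of November 2011: 2011-11-15.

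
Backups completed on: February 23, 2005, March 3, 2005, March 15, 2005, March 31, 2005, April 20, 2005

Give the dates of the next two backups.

Intervals are 8, 12, 16, 20 days — an arithmetic progression with common difference 4.
Next gap: 24 days. April 20, 2005 + 24 days = May 14, 2005.
Next gap: 28 days. May 14, 2005 + 28 days = June 11, 2005.

May 14, 2005; June 11, 2005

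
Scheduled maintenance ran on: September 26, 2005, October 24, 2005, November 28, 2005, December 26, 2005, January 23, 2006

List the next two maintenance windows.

February 27, 2006; March 27, 2006

Gaps: 28, 35, 28, 28 days — a mix of 28 and 35. Every date is a Monday.
Each is the 4th Monday of its month.
February 2006 — 4th Monday is February 27, 2006.
March 2006 — 4th Monday is March 27, 2006.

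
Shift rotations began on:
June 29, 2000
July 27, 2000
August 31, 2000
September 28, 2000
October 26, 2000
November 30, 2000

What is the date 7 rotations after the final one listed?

Every date is a Thursday; gaps 28, 35, 28, 28, 35 days.
Each is the last Thursday of its month (at least one falls on the 29th or later, ruling out '4th Thursday').
Last Thursday of December 2000: December 28, 2000.
Last Thursday of January 2001: January 25, 2001.
Last Thursday of February 2001: February 22, 2001.
Last Thursday of March 2001: March 29, 2001.
Last Thursday of April 2001: April 26, 2001.
May 2001 ends with Thursday May 31, 2001.
Last Thursday of June 2001: June 28, 2001.

June 28, 2001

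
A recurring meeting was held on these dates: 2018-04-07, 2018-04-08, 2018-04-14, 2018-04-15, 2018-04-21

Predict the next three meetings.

Every event lands on a Saturday or Sunday (gaps cycle 1, 6, 1, 6).
So the schedule is: every Saturday and Sunday.
The following Sunday is 2018-04-22.
Next Saturday: 2018-04-28.
The following Sunday is 2018-04-29.

2018-04-22, 2018-04-28, 2018-04-29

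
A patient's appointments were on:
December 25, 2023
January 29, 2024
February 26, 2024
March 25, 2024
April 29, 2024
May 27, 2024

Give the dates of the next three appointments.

These are Mondays with 35, 28, 28, 35, 28-day gaps.
Each is the final Monday of its month — January 29, 2024 is past the 28th, so '4th Monday' doesn't fit.
Last Monday of June 2024: June 24, 2024.
Last Monday of July 2024: July 29, 2024.
Last Monday of August 2024: August 26, 2024.

June 24, 2024; July 29, 2024; August 26, 2024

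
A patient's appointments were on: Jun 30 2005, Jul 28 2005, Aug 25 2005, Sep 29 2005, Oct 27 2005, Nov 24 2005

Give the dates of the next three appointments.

These are Thursdays with 28, 28, 35, 28, 28-day gaps.
Each is the final Thursday of its month — Jun 30 2005 is past the 28th, so '4th Thursday' doesn't fit.
Last Thursday of December 2005: Dec 29 2005.
January 2006 ends with Thursday Jan 26 2006.
February 2006 ends with Thursday Feb 23 2006.

Dec 29 2005, Jan 26 2006, Feb 23 2006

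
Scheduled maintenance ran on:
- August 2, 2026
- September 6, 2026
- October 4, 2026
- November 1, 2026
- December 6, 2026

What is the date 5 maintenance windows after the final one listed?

May 2, 2027

These are Sundays at 28- or 35-day spacing (35, 28, 28, 35).
The pattern: 1st Sunday of the month.
January 2027 — 1st Sunday is January 3, 2027.
February 2027 — 1st Sunday is February 7, 2027.
March 2027 — 1st Sunday is March 7, 2027.
April 2027 — 1st Sunday is April 4, 2027.
1st Sunday of May 2027: May 2, 2027.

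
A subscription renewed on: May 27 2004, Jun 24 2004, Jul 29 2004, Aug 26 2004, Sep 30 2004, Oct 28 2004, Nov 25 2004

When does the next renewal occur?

Dec 30 2004

These are Thursdays with 28, 35, 28, 35, 28, 28-day gaps.
Each is the final Thursday of its month — Jul 29 2004 is past the 28th, so '4th Thursday' doesn't fit.
December 2004 ends with Thursday Dec 30 2004.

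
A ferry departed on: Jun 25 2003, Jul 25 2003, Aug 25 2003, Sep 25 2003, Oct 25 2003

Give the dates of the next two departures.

Nov 25 2003, Dec 25 2003

Gaps: 30, 31, 31, 30 days — not constant. Every event is on the 25th of the month.
Pattern: the 25th of each month.
Next: November 2003 → Nov 25 2003.
Next: December 2003 → Dec 25 2003.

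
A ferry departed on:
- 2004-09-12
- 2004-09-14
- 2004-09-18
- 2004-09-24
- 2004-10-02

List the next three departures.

Intervals are 2, 4, 6, 8 days — an arithmetic progression with common difference 2.
Next gap: 10 days. 2004-10-02 + 10 days = 2004-10-12.
Next gap: 12 days. 2004-10-12 + 12 days = 2004-10-24.
Next gap: 14 days. 2004-10-24 + 14 days = 2004-11-07.

2004-10-12, 2004-10-24, 2004-11-07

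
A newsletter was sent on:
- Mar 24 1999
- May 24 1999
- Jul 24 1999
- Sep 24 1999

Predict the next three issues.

The day-of-month is always 24 (61, 61, 62 days between events).
So this recurs on the 24th of every 2 months.
Next: November 1999 → Nov 24 1999.
January 2000: Jan 24 2000.
Next: March 2000 → Mar 24 2000.

Nov 24 1999, Jan 24 2000, Mar 24 2000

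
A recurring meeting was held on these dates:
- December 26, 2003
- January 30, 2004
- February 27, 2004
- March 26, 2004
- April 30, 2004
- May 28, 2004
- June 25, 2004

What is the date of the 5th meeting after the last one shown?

Every date is a Friday; gaps 35, 28, 28, 35, 28, 28 days.
Each is the last Friday of its month (at least one falls on the 29th or later, ruling out '4th Friday').
Last Friday of July 2004: July 30, 2004.
Last Friday of August 2004: August 27, 2004.
Last Friday of September 2004: September 24, 2004.
October 2004 ends with Friday October 29, 2004.
Last Friday of November 2004: November 26, 2004.

November 26, 2004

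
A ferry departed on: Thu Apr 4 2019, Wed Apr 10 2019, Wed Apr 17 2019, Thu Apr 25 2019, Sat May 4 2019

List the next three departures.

Intervals are 6, 7, 8, 9 days — an arithmetic progression with common difference 1.
Next gap: 10 days. Sat May 4 2019 + 10 days = Tue May 14 2019.
Next gap: 11 days. Tue May 14 2019 + 11 days = Sat May 25 2019.
Next gap: 12 days. Sat May 25 2019 + 12 days = Thu Jun 6 2019.

Tue May 14 2019, Sat May 25 2019, Thu Jun 6 2019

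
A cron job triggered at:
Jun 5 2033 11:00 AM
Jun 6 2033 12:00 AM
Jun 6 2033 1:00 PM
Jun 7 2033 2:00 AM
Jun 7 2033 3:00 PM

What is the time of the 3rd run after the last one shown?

Spacing: 13, 13, 13, 13 h — constant 13 h.
Jun 7 2033 3:00 PM + 13 h = Jun 8 2033 4:00 AM.
Jun 8 2033 4:00 AM + 13 h = Jun 8 2033 5:00 PM.
Jun 8 2033 5:00 PM + 13 h = Jun 9 2033 6:00 AM.

Jun 9 2033 6:00 AM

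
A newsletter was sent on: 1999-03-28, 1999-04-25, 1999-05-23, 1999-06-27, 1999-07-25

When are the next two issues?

These are Sundays at 28- or 35-day spacing (28, 28, 35, 28).
The pattern: 4th Sunday of the month.
4th Sunday of August 1999: 1999-08-22.
4th Sunday of September 1999: 1999-09-26.

1999-08-22, 1999-09-26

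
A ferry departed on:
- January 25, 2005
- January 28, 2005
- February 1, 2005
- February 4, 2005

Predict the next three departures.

February 8, 2005; February 11, 2005; February 15, 2005

Every event lands on a Tuesday or Friday (gaps cycle 3, 4, 3).
So the schedule is: every Tuesday and Friday.
Next Tuesday: February 8, 2005.
Next Friday: February 11, 2005.
The following Tuesday is February 15, 2005.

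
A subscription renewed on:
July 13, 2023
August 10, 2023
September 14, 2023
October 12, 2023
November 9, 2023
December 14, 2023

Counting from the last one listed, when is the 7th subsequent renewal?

All dates are Thursdays, 28, 35, 28, 28, 35 days apart.
Specifically, the 2nd Thursday of each month.
2nd Thursday of January 2024: January 11, 2024.
2nd Thursday of February 2024: February 8, 2024.
March 2024 — 2nd Thursday is March 14, 2024.
2nd Thursday of April 2024: April 11, 2024.
May 2024 — 2nd Thursday is May 9, 2024.
2nd Thursday of June 2024: June 13, 2024.
July 2024 — 2nd Thursday is July 11, 2024.

July 11, 2024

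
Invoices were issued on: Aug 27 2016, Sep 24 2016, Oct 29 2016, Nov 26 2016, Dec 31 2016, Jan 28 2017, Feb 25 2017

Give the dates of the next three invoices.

Mar 25 2017, Apr 29 2017, May 27 2017

Every date is a Saturday; gaps 28, 35, 28, 35, 28, 28 days.
Each is the last Saturday of its month (at least one falls on the 29th or later, ruling out '4th Saturday').
March 2017 ends with Saturday Mar 25 2017.
April 2017 ends with Saturday Apr 29 2017.
May 2017 ends with Saturday May 27 2017.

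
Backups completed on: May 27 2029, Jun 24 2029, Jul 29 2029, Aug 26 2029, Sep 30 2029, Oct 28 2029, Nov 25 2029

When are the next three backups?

All Sundays; the gaps (28, 35, 28, 35, 28, 28) vary with month length.
This is the last Sunday of each month.
December 2029 ends with Sunday Dec 30 2029.
January 2030 ends with Sunday Jan 27 2030.
Last Sunday of February 2030: Feb 24 2030.

Dec 30 2029, Jan 27 2030, Feb 24 2030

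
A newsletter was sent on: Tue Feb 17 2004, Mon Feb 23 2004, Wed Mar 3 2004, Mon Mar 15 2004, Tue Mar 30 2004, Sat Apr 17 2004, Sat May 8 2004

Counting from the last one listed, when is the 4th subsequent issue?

Mon Aug 30 2004

The spacing grows by 3 each time: 6, 9, 12, 15, 18, 21 days.
Next gap: 24 days. Sat May 8 2004 + 24 days = Tue Jun 1 2004.
Next gap: 27 days. Tue Jun 1 2004 + 27 days = Mon Jun 28 2004.
Next gap: 30 days. Mon Jun 28 2004 + 30 days = Wed Jul 28 2004.
Next gap: 33 days. Wed Jul 28 2004 + 33 days = Mon Aug 30 2004.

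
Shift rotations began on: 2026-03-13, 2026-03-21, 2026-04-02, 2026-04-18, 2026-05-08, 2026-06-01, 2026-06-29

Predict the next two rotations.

Gaps: 8, 12, 16, 20, 24, 28 days — each gap is 4 larger than the previous one.
Next gap: 32 days. 2026-06-29 + 32 days = 2026-07-31.
Next gap: 36 days. 2026-07-31 + 36 days = 2026-09-05.

2026-07-31, 2026-09-05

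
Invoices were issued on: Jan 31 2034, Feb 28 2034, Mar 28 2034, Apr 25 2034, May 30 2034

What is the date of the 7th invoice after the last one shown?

Dec 26 2034

Every date is a Tuesday; gaps 28, 28, 28, 35 days.
Each is the last Tuesday of its month (at least one falls on the 29th or later, ruling out '4th Tuesday').
June 2034 ends with Tuesday Jun 27 2034.
July 2034 ends with Tuesday Jul 25 2034.
Last Tuesday of August 2034: Aug 29 2034.
Last Tuesday of September 2034: Sep 26 2034.
Last Tuesday of October 2034: Oct 31 2034.
Last Tuesday of November 2034: Nov 28 2034.
Last Tuesday of December 2034: Dec 26 2034.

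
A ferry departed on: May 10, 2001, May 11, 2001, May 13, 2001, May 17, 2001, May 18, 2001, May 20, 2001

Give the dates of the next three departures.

May 24, 2001; May 25, 2001; May 27, 2001

Gaps: 1, 2, 4, 1, 2 days — not constant, but cyclic with period 3.
The events fall on every Thursday, Friday and Sunday.
The following Thursday is May 24, 2001.
Next Friday: May 25, 2001.
Next Sunday: May 27, 2001.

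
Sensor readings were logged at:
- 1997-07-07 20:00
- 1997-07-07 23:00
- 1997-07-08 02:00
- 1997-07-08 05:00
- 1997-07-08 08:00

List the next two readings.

1997-07-08 11:00, 1997-07-08 14:00

The interval is a steady 3 hours (3, 3, 3, 3).
1997-07-08 08:00 + 3 h = 1997-07-08 11:00.
1997-07-08 11:00 + 3 h = 1997-07-08 14:00.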